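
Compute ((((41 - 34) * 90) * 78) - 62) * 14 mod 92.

41 - 34 = 7
7 * 90 = 630 ≡ 78 (mod 92)
78 * 78 = 6084 ≡ 12 (mod 92)
12 - 62 = -50 ≡ 42 (mod 92)
42 * 14 = 588 ≡ 36 (mod 92)

36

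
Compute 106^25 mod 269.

186

By square-and-multiply:
25 in binary is 11001, i.e. 25 = 16 + 8 + 1.
106^1 ≡ 106 (mod 269)
106^2 ≡ 106^2 = 11236 ≡ 207 (mod 269)
106^4 ≡ 207^2 = 42849 ≡ 78 (mod 269)
106^8 ≡ 78^2 = 6084 ≡ 166 (mod 269)
106^16 ≡ 166^2 = 27556 ≡ 118 (mod 269)
106^25 = 106^16 × 106^8 × 106^1 ≡ 118 × 166 × 106 (mod 269).
Accumulate the product:
118 × 166 = 19588 ≡ 220
220 × 106 = 23320 ≡ 186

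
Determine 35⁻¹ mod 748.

171

Apply the Euclidean algorithm and back-substitute:
748 = 21*35 + 13
35 = 2*13 + 9
13 = 1*9 + 4
9 = 2*4 + 1
4 = 4*1 + 0
gcd(35, 748) = 1, so the inverse exists.
Back-substitute for 1:
1 = 1*9 − 2*4
  = −2*13 + 3*9
  = 3*35 − 8*13
  = −8*748 + 171*35
So 35⁻¹ ≡ 171 (mod 748).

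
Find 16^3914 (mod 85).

Using repeated squaring:
16^1 ≡ 16 (mod 85)
16^2 ≡ 16^2 = 256 ≡ 1 (mod 85)
16^4 ≡ 1^2 = 1 (mod 85)
16^8 ≡ 1^2 = 1 (mod 85)
16^16 ≡ 1^2 = 1 (mod 85)
16^32 ≡ 1^2 = 1 (mod 85)
16^64 ≡ 1^2 = 1 (mod 85)
16^128 ≡ 1^2 = 1 (mod 85)
16^256 ≡ 1^2 = 1 (mod 85)
16^512 ≡ 1^2 = 1 (mod 85)
16^1024 ≡ 1^2 = 1 (mod 85)
16^2048 ≡ 1^2 = 1 (mod 85)
16^3914 = 16^2048 * 16^1024 * 16^512 * 16^256 * 16^64 * 16^8 * 16^2 ≡ 1 * 1 * 1 * 1 * 1 * 1 * 1 (mod 85).
Accumulate the product:
1 * 1 = 1
1 * 1 = 1
1 * 1 = 1
1 * 1 = 1
1 * 1 = 1
1 * 1 = 1

1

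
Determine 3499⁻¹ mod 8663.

8663 = 2*3499 + 1665
3499 = 2*1665 + 169
1665 = 9*169 + 144
169 = 1*144 + 25
144 = 5*25 + 19
25 = 1*19 + 6
19 = 3*6 + 1
6 = 6*1 + 0
gcd(3499, 8663) = 1, so the inverse exists.
Bézout: 1 = 559*8663 − 1384*3499.
So 3499⁻¹ ≡ −1384 ≡ 7279 (mod 8663).

7279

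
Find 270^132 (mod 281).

141

132 in binary is 10000100, i.e. 132 = 128 + 4.
270^1 ≡ 270 (mod 281)
270^2 ≡ 270^2 = 72900 ≡ 121 (mod 281)
270^4 ≡ 121^2 = 14641 ≡ 29 (mod 281)
270^8 ≡ 29^2 = 841 ≡ 279 (mod 281)
270^16 ≡ 279^2 = 77841 ≡ 4 (mod 281)
270^32 ≡ 4^2 = 16 (mod 281)
270^64 ≡ 16^2 = 256 (mod 281)
270^128 ≡ 256^2 = 65536 ≡ 63 (mod 281)
270^132 = 270^128 × 270^4 ≡ 63 × 29 (mod 281).
63 × 29 = 1827 ≡ 141 (mod 281).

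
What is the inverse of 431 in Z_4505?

4066

Apply the Euclidean algorithm and back-substitute:
4505 = 10·431 + 195
431 = 2·195 + 41
195 = 4·41 + 31
41 = 1·31 + 10
31 = 3·10 + 1
10 = 10·1 + 0
gcd(431, 4505) = 1, so the inverse exists.
Bézout: 1 = 42·4505 − 439·431.
So 431⁻¹ ≡ −439 ≡ 4066 (mod 4505).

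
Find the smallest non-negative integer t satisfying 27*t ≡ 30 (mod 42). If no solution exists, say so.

12

gcd(27, 42) = 3, and 3 | 30, so solutions exist.
Divide through by 3: 9*t mod 14 = 10.
9⁻¹ ≡ 11 (mod 14).
t ≡ 11*10 ≡ 12 (mod 14).
The smallest non-negative solution is t = 12.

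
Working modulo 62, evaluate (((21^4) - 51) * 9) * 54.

(21)^4 ≡ 49 (mod 62)
49 - 51 = -2 ≡ 60 (mod 62)
60 * 9 = 540 ≡ 44 (mod 62)
44 * 54 = 2376 ≡ 20 (mod 62)

20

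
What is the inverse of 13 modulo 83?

83 = 6×13 + 5
13 = 2×5 + 3
5 = 1×3 + 2
3 = 1×2 + 1
2 = 2×1 + 0
gcd(13, 83) = 1, so the inverse exists.
Back-substitute for 1:
1 = 1×3 − 1×2
  = −1×5 + 2×3
  = 2×13 − 5×5
  = −5×83 + 32×13
So 13⁻¹ ≡ 32 (mod 83).

32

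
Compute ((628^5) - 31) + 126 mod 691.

(628)^5 ≡ 460 (mod 691)
460 - 31 = 429
429 + 126 = 555

555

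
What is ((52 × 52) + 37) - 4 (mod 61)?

52 × 52 = 2704 ≡ 20 (mod 61)
20 + 37 = 57
57 - 4 = 53

53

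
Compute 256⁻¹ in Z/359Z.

237

Run the extended Euclidean algorithm:
359 = 1×256 + 103
256 = 2×103 + 50
103 = 2×50 + 3
50 = 16×3 + 2
3 = 1×2 + 1
2 = 2×1 + 0
gcd(256, 359) = 1, so the inverse exists.
Bézout: 1 = 87×359 − 122×256.
So 256⁻¹ ≡ −122 ≡ 237 (mod 359).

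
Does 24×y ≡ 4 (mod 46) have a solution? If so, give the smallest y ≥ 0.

gcd(24, 46) = 2, and 2 | 4, so solutions exist.
Divide through by 2: 12×y mod 23 = 2.
12⁻¹ ≡ 2 (mod 23).
y ≡ 2×2 ≡ 4 (mod 23).
The smallest non-negative solution is y = 4.

4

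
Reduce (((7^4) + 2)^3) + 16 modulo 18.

7

(7)^4 ≡ 7 (mod 18)
7 + 2 = 9
(9)^3 ≡ 9 (mod 18)
9 + 16 = 25 ≡ 7 (mod 18)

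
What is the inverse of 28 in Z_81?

55

81 = 2*28 + 25
28 = 1*25 + 3
25 = 8*3 + 1
3 = 3*1 + 0
gcd(28, 81) = 1, so the inverse exists.
Back-substitute for 1:
1 = 1*25 − 8*3
  = −8*28 + 9*25
  = 9*81 − 26*28
So 28⁻¹ ≡ −26 ≡ 55 (mod 81).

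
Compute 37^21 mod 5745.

1852

Using repeated squaring:
21 in binary is 10101, i.e. 21 = 16 + 4 + 1.
37^1 ≡ 37 (mod 5745)
37^2 ≡ 37^2 = 1369 (mod 5745)
37^4 ≡ 1369^2 = 1874161 ≡ 1291 (mod 5745)
37^8 ≡ 1291^2 = 1666681 ≡ 631 (mod 5745)
37^16 ≡ 631^2 = 398161 ≡ 1756 (mod 5745)
37^21 = 37^16 * 37^4 * 37^1 ≡ 1756 * 1291 * 37 (mod 5745).
Accumulate the product:
1756 * 1291 = 2266996 ≡ 3466
3466 * 37 = 128242 ≡ 1852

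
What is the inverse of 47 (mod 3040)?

By the extended Euclidean algorithm:
3040 = 64·47 + 32
47 = 1·32 + 15
32 = 2·15 + 2
15 = 7·2 + 1
2 = 2·1 + 0
gcd(47, 3040) = 1, so the inverse exists.
Bézout: 1 = −22·3040 + 1423·47.
So 47⁻¹ ≡ 1423 (mod 3040).

1423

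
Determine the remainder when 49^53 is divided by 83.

10

53 in binary is 110101, i.e. 53 = 32 + 16 + 4 + 1.
49^1 ≡ 49 (mod 83)
49^2 ≡ 49^2 = 2401 ≡ 77 (mod 83)
49^4 ≡ 77^2 = 5929 ≡ 36 (mod 83)
49^8 ≡ 36^2 = 1296 ≡ 51 (mod 83)
49^16 ≡ 51^2 = 2601 ≡ 28 (mod 83)
49^32 ≡ 28^2 = 784 ≡ 37 (mod 83)
49^53 = 49^32 · 49^16 · 49^4 · 49^1 ≡ 37 · 28 · 36 · 49 (mod 83).
Accumulate the product:
37 · 28 = 1036 ≡ 40
40 · 36 = 1440 ≡ 29
29 · 49 = 1421 ≡ 10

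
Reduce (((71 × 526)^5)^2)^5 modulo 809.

505

71 × 526 = 37346 ≡ 132 (mod 809)
(132)^5 ≡ 634 (mod 809)
(634)^2 ≡ 692 (mod 809)
(692)^5 ≡ 505 (mod 809)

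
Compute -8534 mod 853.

849

-8534 = -11×853 + 849, so -8534 ≡ 849 (mod 853).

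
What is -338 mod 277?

216

-338 = -2×277 + 216, so -338 ≡ 216 (mod 277).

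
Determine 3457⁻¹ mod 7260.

2413

7260 = 2×3457 + 346
3457 = 9×346 + 343
346 = 1×343 + 3
343 = 114×3 + 1
3 = 3×1 + 0
gcd(3457, 7260) = 1, so the inverse exists.
Bézout: 1 = −1149×7260 + 2413×3457.
So 3457⁻¹ ≡ 2413 (mod 7260).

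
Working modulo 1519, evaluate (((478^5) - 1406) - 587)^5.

(478)^5 ≡ 1215 (mod 1519)
1215 - 1406 = -191 ≡ 1328 (mod 1519)
1328 - 587 = 741
(741)^5 ≡ 377 (mod 1519)

377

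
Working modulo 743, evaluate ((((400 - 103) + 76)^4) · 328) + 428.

231

400 - 103 = 297
297 + 76 = 373
(373)^4 ≡ 423 (mod 743)
423 · 328 = 138744 ≡ 546 (mod 743)
546 + 428 = 974 ≡ 231 (mod 743)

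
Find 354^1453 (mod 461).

Compute successive squares:
1453 in binary is 10110101101, i.e. 1453 = 1024 + 256 + 128 + 32 + 8 + 4 + 1.
354^1 ≡ 354 (mod 461)
354^2 ≡ 354^2 = 125316 ≡ 385 (mod 461)
354^4 ≡ 385^2 = 148225 ≡ 244 (mod 461)
354^8 ≡ 244^2 = 59536 ≡ 67 (mod 461)
354^16 ≡ 67^2 = 4489 ≡ 340 (mod 461)
354^32 ≡ 340^2 = 115600 ≡ 350 (mod 461)
354^64 ≡ 350^2 = 122500 ≡ 335 (mod 461)
354^128 ≡ 335^2 = 112225 ≡ 202 (mod 461)
354^256 ≡ 202^2 = 40804 ≡ 236 (mod 461)
354^512 ≡ 236^2 = 55696 ≡ 376 (mod 461)
354^1024 ≡ 376^2 = 141376 ≡ 310 (mod 461)
354^1453 = 354^1024 × 354^256 × 354^128 × 354^32 × 354^8 × 354^4 × 354^1 ≡ 310 × 236 × 202 × 350 × 67 × 244 × 354 (mod 461).
Accumulate the product:
310 × 236 = 73160 ≡ 322
322 × 202 = 65044 ≡ 43
43 × 350 = 15050 ≡ 298
298 × 67 = 19966 ≡ 143
143 × 244 = 34892 ≡ 317
317 × 354 = 112218 ≡ 195

195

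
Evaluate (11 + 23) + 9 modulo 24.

19

11 + 23 = 34 ≡ 10 (mod 24)
10 + 9 = 19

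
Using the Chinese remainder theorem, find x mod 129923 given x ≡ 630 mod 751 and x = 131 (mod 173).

11895

751⁻¹ mod 173: 751·44 ≡ 1 (mod 173), so 751⁻¹ ≡ 44.
x = 630 + 751·((131 − 630)·44 mod 173) = 630 + 751·15 = 11895.
Check: 11895 mod 751 = 630, 11895 mod 173 = 131. ✓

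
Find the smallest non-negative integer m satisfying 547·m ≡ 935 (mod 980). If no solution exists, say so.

gcd(547, 980) = 1, so a unique solution mod 980 exists.
547⁻¹ ≡ 43 (mod 980).
m ≡ 43·935 ≡ 25 (mod 980).

25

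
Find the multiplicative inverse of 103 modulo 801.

70

801 = 7*103 + 80
103 = 1*80 + 23
80 = 3*23 + 11
23 = 2*11 + 1
11 = 11*1 + 0
gcd(103, 801) = 1, so the inverse exists.
Bézout: 1 = −9*801 + 70*103.
So 103⁻¹ ≡ 70 (mod 801).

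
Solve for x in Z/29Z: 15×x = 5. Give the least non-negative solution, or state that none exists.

gcd(15, 29) = 1, so a unique solution mod 29 exists.
15⁻¹ ≡ 2 (mod 29).
x ≡ 2×5 ≡ 10 (mod 29).

10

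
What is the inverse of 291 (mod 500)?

311

Run the extended Euclidean algorithm:
500 = 1*291 + 209
291 = 1*209 + 82
209 = 2*82 + 45
82 = 1*45 + 37
45 = 1*37 + 8
37 = 4*8 + 5
8 = 1*5 + 3
5 = 1*3 + 2
3 = 1*2 + 1
2 = 2*1 + 0
gcd(291, 500) = 1, so the inverse exists.
Back-substitute for 1:
1 = 1*3 − 1*2
  = −1*5 + 2*3
  = 2*8 − 3*5
  = −3*37 + 14*8
  = 14*45 − 17*37
  = −17*82 + 31*45
  = 31*209 − 79*82
  = −79*291 + 110*209
  = 110*500 − 189*291
So 291⁻¹ ≡ −189 ≡ 311 (mod 500).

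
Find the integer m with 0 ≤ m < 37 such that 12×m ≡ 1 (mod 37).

34

By the extended Euclidean algorithm:
37 = 3·12 + 1
12 = 12·1 + 0
gcd(12, 37) = 1, so the inverse exists.
Back-substitute for 1:
1 = 1·37 − 3·12
So 12⁻¹ ≡ −3 ≡ 34 (mod 37).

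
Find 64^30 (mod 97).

30 in binary is 11110, i.e. 30 = 16 + 8 + 4 + 2.
64^1 ≡ 64 (mod 97)
64^2 ≡ 64^2 = 4096 ≡ 22 (mod 97)
64^4 ≡ 22^2 = 484 ≡ 96 (mod 97)
64^8 ≡ 96^2 = 9216 ≡ 1 (mod 97)
64^16 ≡ 1^2 = 1 (mod 97)
64^30 = 64^16 × 64^8 × 64^4 × 64^2 ≡ 1 × 1 × 96 × 22 (mod 97).
Accumulate the product:
1 × 1 = 1
1 × 96 = 96
96 × 22 = 2112 ≡ 75

75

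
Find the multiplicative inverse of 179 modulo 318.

167

318 = 1×179 + 139
179 = 1×139 + 40
139 = 3×40 + 19
40 = 2×19 + 2
19 = 9×2 + 1
2 = 2×1 + 0
gcd(179, 318) = 1, so the inverse exists.
Back-substitute for 1:
1 = 1×19 − 9×2
  = −9×40 + 19×19
  = 19×139 − 66×40
  = −66×179 + 85×139
  = 85×318 − 151×179
So 179⁻¹ ≡ −151 ≡ 167 (mod 318).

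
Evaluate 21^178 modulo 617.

Using repeated squaring:
21^1 ≡ 21 (mod 617)
21^2 ≡ 21^2 = 441 (mod 617)
21^4 ≡ 441^2 = 194481 ≡ 126 (mod 617)
21^8 ≡ 126^2 = 15876 ≡ 451 (mod 617)
21^16 ≡ 451^2 = 203401 ≡ 408 (mod 617)
21^32 ≡ 408^2 = 166464 ≡ 491 (mod 617)
21^64 ≡ 491^2 = 241081 ≡ 451 (mod 617)
21^128 ≡ 451^2 = 203401 ≡ 408 (mod 617)
21^178 = 21^128 · 21^32 · 21^16 · 21^2 ≡ 408 · 491 · 408 · 441 (mod 617).
Accumulate the product:
408 · 491 = 200328 ≡ 420
420 · 408 = 171360 ≡ 451
451 · 441 = 198891 ≡ 217

217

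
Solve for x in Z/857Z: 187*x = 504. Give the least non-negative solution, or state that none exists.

gcd(187, 857) = 1, so a unique solution mod 857 exists.
187⁻¹ ≡ 55 (mod 857).
x ≡ 55*504 ≡ 296 (mod 857).

296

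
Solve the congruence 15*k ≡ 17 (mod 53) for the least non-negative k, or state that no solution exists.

40

gcd(15, 53) = 1, so a unique solution mod 53 exists.
15⁻¹ ≡ 46 (mod 53).
k ≡ 46*17 ≡ 40 (mod 53).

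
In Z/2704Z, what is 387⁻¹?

1083

By the extended Euclidean algorithm:
2704 = 6*387 + 382
387 = 1*382 + 5
382 = 76*5 + 2
5 = 2*2 + 1
2 = 2*1 + 0
gcd(387, 2704) = 1, so the inverse exists.
Bézout: 1 = −155*2704 + 1083*387.
So 387⁻¹ ≡ 1083 (mod 2704).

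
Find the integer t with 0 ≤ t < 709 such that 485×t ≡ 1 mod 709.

345

Apply the Euclidean algorithm and back-substitute:
709 = 1×485 + 224
485 = 2×224 + 37
224 = 6×37 + 2
37 = 18×2 + 1
2 = 2×1 + 0
gcd(485, 709) = 1, so the inverse exists.
Back-substitute for 1:
1 = 1×37 − 18×2
  = −18×224 + 109×37
  = 109×485 − 236×224
  = −236×709 + 345×485
So 485⁻¹ ≡ 345 (mod 709).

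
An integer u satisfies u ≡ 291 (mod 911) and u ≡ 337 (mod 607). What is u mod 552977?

84103

911⁻¹ mod 607: 911×2 ≡ 1 (mod 607), so 911⁻¹ ≡ 2.
u = 291 + 911×((337 − 291)×2 mod 607) = 291 + 911×92 = 84103.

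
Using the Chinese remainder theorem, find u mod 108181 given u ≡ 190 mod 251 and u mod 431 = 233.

104104

251⁻¹ mod 431: 251×170 ≡ 1 (mod 431), so 251⁻¹ ≡ 170.
u = 190 + 251×((233 − 190)×170 mod 431) = 190 + 251×414 = 104104.
Check: 104104 mod 251 = 190, 104104 mod 431 = 233. ✓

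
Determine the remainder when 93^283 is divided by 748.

257

By square-and-multiply:
283 in binary is 100011011, i.e. 283 = 256 + 16 + 8 + 2 + 1.
93^1 ≡ 93 (mod 748)
93^2 ≡ 93^2 = 8649 ≡ 421 (mod 748)
93^4 ≡ 421^2 = 177241 ≡ 713 (mod 748)
93^8 ≡ 713^2 = 508369 ≡ 477 (mod 748)
93^16 ≡ 477^2 = 227529 ≡ 137 (mod 748)
93^32 ≡ 137^2 = 18769 ≡ 69 (mod 748)
93^64 ≡ 69^2 = 4761 ≡ 273 (mod 748)
93^128 ≡ 273^2 = 74529 ≡ 477 (mod 748)
93^256 ≡ 477^2 = 227529 ≡ 137 (mod 748)
93^283 = 93^256 × 93^16 × 93^8 × 93^2 × 93^1 ≡ 137 × 137 × 477 × 421 × 93 (mod 748).
Accumulate the product:
137 × 137 = 18769 ≡ 69
69 × 477 = 32913 ≡ 1
1 × 421 = 421
421 × 93 = 39153 ≡ 257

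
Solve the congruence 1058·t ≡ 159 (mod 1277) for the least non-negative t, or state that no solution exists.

gcd(1058, 1277) = 1, so a unique solution mod 1277 exists.
1058⁻¹ ≡ 414 (mod 1277).
t ≡ 414·159 ≡ 699 (mod 1277).

699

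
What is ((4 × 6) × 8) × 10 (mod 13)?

4 × 6 = 24 ≡ 11 (mod 13)
11 × 8 = 88 ≡ 10 (mod 13)
10 × 10 = 100 ≡ 9 (mod 13)

9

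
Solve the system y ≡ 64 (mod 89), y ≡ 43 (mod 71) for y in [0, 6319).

89⁻¹ mod 71: 89·4 ≡ 1 (mod 71), so 89⁻¹ ≡ 4.
y = 64 + 89·((43 − 64)·4 mod 71) = 64 + 89·58 = 5226.

5226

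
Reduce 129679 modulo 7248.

6463

129679 = 17×7248 + 6463, so 129679 ≡ 6463 (mod 7248).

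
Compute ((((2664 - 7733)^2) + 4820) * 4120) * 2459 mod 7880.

2664 - 7733 = -5069 ≡ 2811 (mod 7880)
(2811)^2 ≡ 5961 (mod 7880)
5961 + 4820 = 10781 ≡ 2901 (mod 7880)
2901 * 4120 = 11952120 ≡ 6040 (mod 7880)
6040 * 2459 = 14852360 ≡ 6440 (mod 7880)

6440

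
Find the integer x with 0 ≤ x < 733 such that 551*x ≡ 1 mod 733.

By the extended Euclidean algorithm:
733 = 1·551 + 182
551 = 3·182 + 5
182 = 36·5 + 2
5 = 2·2 + 1
2 = 2·1 + 0
gcd(551, 733) = 1, so the inverse exists.
Back-substitute for 1:
1 = 1·5 − 2·2
  = −2·182 + 73·5
  = 73·551 − 221·182
  = −221·733 + 294·551
So 551⁻¹ ≡ 294 (mod 733).

294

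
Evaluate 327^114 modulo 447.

102

Compute successive squares:
114 in binary is 1110010, i.e. 114 = 64 + 32 + 16 + 2.
327^1 ≡ 327 (mod 447)
327^2 ≡ 327^2 = 106929 ≡ 96 (mod 447)
327^4 ≡ 96^2 = 9216 ≡ 276 (mod 447)
327^8 ≡ 276^2 = 76176 ≡ 186 (mod 447)
327^16 ≡ 186^2 = 34596 ≡ 177 (mod 447)
327^32 ≡ 177^2 = 31329 ≡ 39 (mod 447)
327^64 ≡ 39^2 = 1521 ≡ 180 (mod 447)
327^114 = 327^64 × 327^32 × 327^16 × 327^2 ≡ 180 × 39 × 177 × 96 (mod 447).
Accumulate the product:
180 × 39 = 7020 ≡ 315
315 × 177 = 55755 ≡ 327
327 × 96 = 31392 ≡ 102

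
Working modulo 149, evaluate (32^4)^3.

(32)^4 ≡ 63 (mod 149)
(63)^3 ≡ 25 (mod 149)

25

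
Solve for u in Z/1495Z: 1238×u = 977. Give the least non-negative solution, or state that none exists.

1084

gcd(1238, 1495) = 1, so a unique solution mod 1495 exists.
1238⁻¹ ≡ 477 (mod 1495).
u ≡ 477×977 ≡ 1084 (mod 1495).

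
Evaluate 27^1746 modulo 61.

34

By square-and-multiply:
27^1 ≡ 27 (mod 61)
27^2 ≡ 27^2 = 729 ≡ 58 (mod 61)
27^4 ≡ 58^2 = 3364 ≡ 9 (mod 61)
27^8 ≡ 9^2 = 81 ≡ 20 (mod 61)
27^16 ≡ 20^2 = 400 ≡ 34 (mod 61)
27^32 ≡ 34^2 = 1156 ≡ 58 (mod 61)
27^64 ≡ 58^2 = 3364 ≡ 9 (mod 61)
27^128 ≡ 9^2 = 81 ≡ 20 (mod 61)
27^256 ≡ 20^2 = 400 ≡ 34 (mod 61)
27^512 ≡ 34^2 = 1156 ≡ 58 (mod 61)
27^1024 ≡ 58^2 = 3364 ≡ 9 (mod 61)
27^1746 = 27^1024 * 27^512 * 27^128 * 27^64 * 27^16 * 27^2 ≡ 9 * 58 * 20 * 9 * 34 * 58 (mod 61).
Accumulate the product:
9 * 58 = 522 ≡ 34
34 * 20 = 680 ≡ 9
9 * 9 = 81 ≡ 20
20 * 34 = 680 ≡ 9
9 * 58 = 522 ≡ 34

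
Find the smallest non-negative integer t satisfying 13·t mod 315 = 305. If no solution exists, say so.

gcd(13, 315) = 1, so a unique solution mod 315 exists.
13⁻¹ ≡ 97 (mod 315).
t ≡ 97·305 ≡ 290 (mod 315).

290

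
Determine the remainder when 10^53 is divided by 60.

40

Compute successive squares:
53 in binary is 110101, i.e. 53 = 32 + 16 + 4 + 1.
10^1 ≡ 10 (mod 60)
10^2 ≡ 10^2 = 100 ≡ 40 (mod 60)
10^4 ≡ 40^2 = 1600 ≡ 40 (mod 60)
10^8 ≡ 40^2 = 1600 ≡ 40 (mod 60)
10^16 ≡ 40^2 = 1600 ≡ 40 (mod 60)
10^32 ≡ 40^2 = 1600 ≡ 40 (mod 60)
10^53 = 10^32 · 10^16 · 10^4 · 10^1 ≡ 40 · 40 · 40 · 10 (mod 60).
Accumulate the product:
40 · 40 = 1600 ≡ 40
40 · 40 = 1600 ≡ 40
40 · 10 = 400 ≡ 40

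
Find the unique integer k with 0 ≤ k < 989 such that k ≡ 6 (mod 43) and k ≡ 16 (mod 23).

43⁻¹ mod 23: 43·15 ≡ 1 (mod 23), so 43⁻¹ ≡ 15.
k = 6 + 43·((16 − 6)·15 mod 23) = 6 + 43·12 = 522.
Check: 522 mod 43 = 6, 522 mod 23 = 16. ✓

522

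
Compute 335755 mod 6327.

335755 = 53×6327 + 424, so 335755 ≡ 424 (mod 6327).

424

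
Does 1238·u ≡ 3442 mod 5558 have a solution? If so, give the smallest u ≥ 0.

gcd(1238, 5558) = 2, and 2 | 3442, so solutions exist.
Divide through by 2: 619·u mod 2779 = 1721.
619⁻¹ ≡ 642 (mod 2779).
u ≡ 642·1721 ≡ 1619 (mod 2779).
The smallest non-negative solution is u = 1619.

1619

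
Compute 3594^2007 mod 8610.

4794

By square-and-multiply:
3594^1 ≡ 3594 (mod 8610)
3594^2 ≡ 3594^2 = 12916836 ≡ 1836 (mod 8610)
3594^4 ≡ 1836^2 = 3370896 ≡ 4386 (mod 8610)
3594^8 ≡ 4386^2 = 19236996 ≡ 2256 (mod 8610)
3594^16 ≡ 2256^2 = 5089536 ≡ 1026 (mod 8610)
3594^32 ≡ 1026^2 = 1052676 ≡ 2256 (mod 8610)
3594^64 ≡ 2256^2 = 5089536 ≡ 1026 (mod 8610)
3594^128 ≡ 1026^2 = 1052676 ≡ 2256 (mod 8610)
3594^256 ≡ 2256^2 = 5089536 ≡ 1026 (mod 8610)
3594^512 ≡ 1026^2 = 1052676 ≡ 2256 (mod 8610)
3594^1024 ≡ 2256^2 = 5089536 ≡ 1026 (mod 8610)
3594^2007 = 3594^1024 * 3594^512 * 3594^256 * 3594^128 * 3594^64 * 3594^16 * 3594^4 * 3594^2 * 3594^1 ≡ 1026 * 2256 * 1026 * 2256 * 1026 * 1026 * 4386 * 1836 * 3594 (mod 8610).
Accumulate the product:
1026 * 2256 = 2314656 ≡ 7176
7176 * 1026 = 7362576 ≡ 1026
1026 * 2256 = 2314656 ≡ 7176
7176 * 1026 = 7362576 ≡ 1026
1026 * 1026 = 1052676 ≡ 2256
2256 * 4386 = 9894816 ≡ 1926
1926 * 1836 = 3536136 ≡ 6036
6036 * 3594 = 21693384 ≡ 4794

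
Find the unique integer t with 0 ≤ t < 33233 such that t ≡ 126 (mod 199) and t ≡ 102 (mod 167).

199⁻¹ mod 167: 199*47 ≡ 1 (mod 167), so 199⁻¹ ≡ 47.
t = 126 + 199*((102 − 126)*47 mod 167) = 126 + 199*41 = 8285.

8285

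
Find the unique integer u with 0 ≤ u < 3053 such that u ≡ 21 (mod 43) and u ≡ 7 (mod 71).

1569

43⁻¹ mod 71: 43*38 ≡ 1 (mod 71), so 43⁻¹ ≡ 38.
u = 21 + 43*((7 − 21)*38 mod 71) = 21 + 43*36 = 1569.
Check: 1569 mod 43 = 21, 1569 mod 71 = 7. ✓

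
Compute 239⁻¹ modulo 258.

Apply the Euclidean algorithm and back-substitute:
258 = 1*239 + 19
239 = 12*19 + 11
19 = 1*11 + 8
11 = 1*8 + 3
8 = 2*3 + 2
3 = 1*2 + 1
2 = 2*1 + 0
gcd(239, 258) = 1, so the inverse exists.
Back-substitute for 1:
1 = 1*3 − 1*2
  = −1*8 + 3*3
  = 3*11 − 4*8
  = −4*19 + 7*11
  = 7*239 − 88*19
  = −88*258 + 95*239
So 239⁻¹ ≡ 95 (mod 258).

95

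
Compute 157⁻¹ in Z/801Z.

250

Apply the Euclidean algorithm and back-substitute:
801 = 5×157 + 16
157 = 9×16 + 13
16 = 1×13 + 3
13 = 4×3 + 1
3 = 3×1 + 0
gcd(157, 801) = 1, so the inverse exists.
Back-substitute for 1:
1 = 1×13 − 4×3
  = −4×16 + 5×13
  = 5×157 − 49×16
  = −49×801 + 250×157
So 157⁻¹ ≡ 250 (mod 801).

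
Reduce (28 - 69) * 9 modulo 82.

28 - 69 = -41 ≡ 41 (mod 82)
41 * 9 = 369 ≡ 41 (mod 82)

41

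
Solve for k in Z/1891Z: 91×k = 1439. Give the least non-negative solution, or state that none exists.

gcd(91, 1891) = 1, so a unique solution mod 1891 exists.
91⁻¹ ≡ 852 (mod 1891).
k ≡ 852×1439 ≡ 660 (mod 1891).

660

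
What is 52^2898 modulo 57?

1

By square-and-multiply:
52^1 ≡ 52 (mod 57)
52^2 ≡ 52^2 = 2704 ≡ 25 (mod 57)
52^4 ≡ 25^2 = 625 ≡ 55 (mod 57)
52^8 ≡ 55^2 = 3025 ≡ 4 (mod 57)
52^16 ≡ 4^2 = 16 (mod 57)
52^32 ≡ 16^2 = 256 ≡ 28 (mod 57)
52^64 ≡ 28^2 = 784 ≡ 43 (mod 57)
52^128 ≡ 43^2 = 1849 ≡ 25 (mod 57)
52^256 ≡ 25^2 = 625 ≡ 55 (mod 57)
52^512 ≡ 55^2 = 3025 ≡ 4 (mod 57)
52^1024 ≡ 4^2 = 16 (mod 57)
52^2048 ≡ 16^2 = 256 ≡ 28 (mod 57)
52^2898 = 52^2048 · 52^512 · 52^256 · 52^64 · 52^16 · 52^2 ≡ 28 · 4 · 55 · 43 · 16 · 25 (mod 57).
Accumulate the product:
28 · 4 = 112 ≡ 55
55 · 55 = 3025 ≡ 4
4 · 43 = 172 ≡ 1
1 · 16 = 16
16 · 25 = 400 ≡ 1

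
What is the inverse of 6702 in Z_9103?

8140

Apply the Euclidean algorithm and back-substitute:
9103 = 1*6702 + 2401
6702 = 2*2401 + 1900
2401 = 1*1900 + 501
1900 = 3*501 + 397
501 = 1*397 + 104
397 = 3*104 + 85
104 = 1*85 + 19
85 = 4*19 + 9
19 = 2*9 + 1
9 = 9*1 + 0
gcd(6702, 9103) = 1, so the inverse exists.
Bézout: 1 = 709*9103 − 963*6702.
So 6702⁻¹ ≡ −963 ≡ 8140 (mod 9103).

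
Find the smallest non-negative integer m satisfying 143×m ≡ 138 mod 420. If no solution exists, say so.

gcd(143, 420) = 1, so a unique solution mod 420 exists.
143⁻¹ ≡ 47 (mod 420).
m ≡ 47×138 ≡ 186 (mod 420).

186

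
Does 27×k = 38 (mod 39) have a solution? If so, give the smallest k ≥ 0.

no solution

gcd(27, 39) = 3, and 3 does not divide 38.
So the congruence has no solution.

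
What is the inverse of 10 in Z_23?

23 = 2×10 + 3
10 = 3×3 + 1
3 = 3×1 + 0
gcd(10, 23) = 1, so the inverse exists.
Back-substitute for 1:
1 = 1×10 − 3×3
  = −3×23 + 7×10
So 10⁻¹ ≡ 7 (mod 23).

7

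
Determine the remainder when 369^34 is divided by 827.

643

Compute successive squares:
369^1 ≡ 369 (mod 827)
369^2 ≡ 369^2 = 136161 ≡ 533 (mod 827)
369^4 ≡ 533^2 = 284089 ≡ 428 (mod 827)
369^8 ≡ 428^2 = 183184 ≡ 417 (mod 827)
369^16 ≡ 417^2 = 173889 ≡ 219 (mod 827)
369^32 ≡ 219^2 = 47961 ≡ 822 (mod 827)
369^34 = 369^32 × 369^2 ≡ 822 × 533 (mod 827).
822 × 533 = 438126 ≡ 643 (mod 827).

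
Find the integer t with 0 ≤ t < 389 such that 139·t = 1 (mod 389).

14

389 = 2·139 + 111
139 = 1·111 + 28
111 = 3·28 + 27
28 = 1·27 + 1
27 = 27·1 + 0
gcd(139, 389) = 1, so the inverse exists.
Back-substitute for 1:
1 = 1·28 − 1·27
  = −1·111 + 4·28
  = 4·139 − 5·111
  = −5·389 + 14·139
So 139⁻¹ ≡ 14 (mod 389).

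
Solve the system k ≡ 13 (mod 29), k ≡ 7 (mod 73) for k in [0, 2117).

29⁻¹ mod 73: 29×68 ≡ 1 (mod 73), so 29⁻¹ ≡ 68.
k = 13 + 29×((7 − 13)×68 mod 73) = 13 + 29×30 = 883.

883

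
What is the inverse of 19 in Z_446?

47

Run the extended Euclidean algorithm:
446 = 23·19 + 9
19 = 2·9 + 1
9 = 9·1 + 0
gcd(19, 446) = 1, so the inverse exists.
Back-substitute for 1:
1 = 1·19 − 2·9
  = −2·446 + 47·19
So 19⁻¹ ≡ 47 (mod 446).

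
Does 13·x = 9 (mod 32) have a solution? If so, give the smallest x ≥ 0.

gcd(13, 32) = 1, so a unique solution mod 32 exists.
13⁻¹ ≡ 5 (mod 32).
x ≡ 5·9 ≡ 13 (mod 32).

13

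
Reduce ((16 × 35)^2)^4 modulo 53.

1

16 × 35 = 560 ≡ 30 (mod 53)
(30)^2 ≡ 52 (mod 53)
(52)^4 ≡ 1 (mod 53)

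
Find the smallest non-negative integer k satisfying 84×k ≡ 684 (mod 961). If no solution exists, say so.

420

gcd(84, 961) = 1, so a unique solution mod 961 exists.
84⁻¹ ≡ 675 (mod 961).
k ≡ 675×684 ≡ 420 (mod 961).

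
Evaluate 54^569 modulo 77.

569 in binary is 1000111001, i.e. 569 = 512 + 32 + 16 + 8 + 1.
54^1 ≡ 54 (mod 77)
54^2 ≡ 54^2 = 2916 ≡ 67 (mod 77)
54^4 ≡ 67^2 = 4489 ≡ 23 (mod 77)
54^8 ≡ 23^2 = 529 ≡ 67 (mod 77)
54^16 ≡ 67^2 = 4489 ≡ 23 (mod 77)
54^32 ≡ 23^2 = 529 ≡ 67 (mod 77)
54^64 ≡ 67^2 = 4489 ≡ 23 (mod 77)
54^128 ≡ 23^2 = 529 ≡ 67 (mod 77)
54^256 ≡ 67^2 = 4489 ≡ 23 (mod 77)
54^512 ≡ 23^2 = 529 ≡ 67 (mod 77)
54^569 = 54^512 × 54^32 × 54^16 × 54^8 × 54^1 ≡ 67 × 67 × 23 × 67 × 54 (mod 77).
Accumulate the product:
67 × 67 = 4489 ≡ 23
23 × 23 = 529 ≡ 67
67 × 67 = 4489 ≡ 23
23 × 54 = 1242 ≡ 10

10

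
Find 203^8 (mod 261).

232

By square-and-multiply:
203^1 ≡ 203 (mod 261)
203^2 ≡ 203^2 = 41209 ≡ 232 (mod 261)
203^4 ≡ 232^2 = 53824 ≡ 58 (mod 261)
203^8 ≡ 58^2 = 3364 ≡ 232 (mod 261)
So 203^8 ≡ 232 (mod 261).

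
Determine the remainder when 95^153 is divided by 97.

95^1 ≡ 95 (mod 97)
95^2 ≡ 95^2 = 9025 ≡ 4 (mod 97)
95^4 ≡ 4^2 = 16 (mod 97)
95^8 ≡ 16^2 = 256 ≡ 62 (mod 97)
95^16 ≡ 62^2 = 3844 ≡ 61 (mod 97)
95^32 ≡ 61^2 = 3721 ≡ 35 (mod 97)
95^64 ≡ 35^2 = 1225 ≡ 61 (mod 97)
95^128 ≡ 61^2 = 3721 ≡ 35 (mod 97)
95^153 = 95^128 × 95^16 × 95^8 × 95^1 ≡ 35 × 61 × 62 × 95 (mod 97).
Accumulate the product:
35 × 61 = 2135 ≡ 1
1 × 62 = 62
62 × 95 = 5890 ≡ 70

70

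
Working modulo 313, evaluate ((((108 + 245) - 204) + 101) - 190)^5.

15

108 + 245 = 353 ≡ 40 (mod 313)
40 - 204 = -164 ≡ 149 (mod 313)
149 + 101 = 250
250 - 190 = 60
(60)^5 ≡ 15 (mod 313)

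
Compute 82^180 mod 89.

Compute successive squares:
180 in binary is 10110100, i.e. 180 = 128 + 32 + 16 + 4.
82^1 ≡ 82 (mod 89)
82^2 ≡ 82^2 = 6724 ≡ 49 (mod 89)
82^4 ≡ 49^2 = 2401 ≡ 87 (mod 89)
82^8 ≡ 87^2 = 7569 ≡ 4 (mod 89)
82^16 ≡ 4^2 = 16 (mod 89)
82^32 ≡ 16^2 = 256 ≡ 78 (mod 89)
82^64 ≡ 78^2 = 6084 ≡ 32 (mod 89)
82^128 ≡ 32^2 = 1024 ≡ 45 (mod 89)
82^180 = 82^128 × 82^32 × 82^16 × 82^4 ≡ 45 × 78 × 16 × 87 (mod 89).
Accumulate the product:
45 × 78 = 3510 ≡ 39
39 × 16 = 624 ≡ 1
1 × 87 = 87

87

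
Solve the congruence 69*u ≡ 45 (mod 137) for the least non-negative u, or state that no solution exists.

gcd(69, 137) = 1, so a unique solution mod 137 exists.
69⁻¹ ≡ 2 (mod 137).
u ≡ 2*45 ≡ 90 (mod 137).

90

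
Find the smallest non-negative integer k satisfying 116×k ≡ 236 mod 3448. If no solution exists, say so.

gcd(116, 3448) = 4, and 4 | 236, so solutions exist.
Divide through by 4: 29×k mod 862 = 59.
29⁻¹ ≡ 327 (mod 862).
k ≡ 327×59 ≡ 329 (mod 862).
The smallest non-negative solution is k = 329.

329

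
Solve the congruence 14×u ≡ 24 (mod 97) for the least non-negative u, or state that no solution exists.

gcd(14, 97) = 1, so a unique solution mod 97 exists.
14⁻¹ ≡ 7 (mod 97).
u ≡ 7×24 ≡ 71 (mod 97).

71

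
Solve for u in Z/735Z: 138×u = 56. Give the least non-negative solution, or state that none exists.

gcd(138, 735) = 3, and 3 does not divide 56.
So the congruence has no solution.

no solution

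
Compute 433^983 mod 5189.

983 in binary is 1111010111, i.e. 983 = 512 + 256 + 128 + 64 + 16 + 4 + 2 + 1.
433^1 ≡ 433 (mod 5189)
433^2 ≡ 433^2 = 187489 ≡ 685 (mod 5189)
433^4 ≡ 685^2 = 469225 ≡ 2215 (mod 5189)
433^8 ≡ 2215^2 = 4906225 ≡ 2620 (mod 5189)
433^16 ≡ 2620^2 = 6864400 ≡ 4542 (mod 5189)
433^32 ≡ 4542^2 = 20629764 ≡ 3489 (mod 5189)
433^64 ≡ 3489^2 = 12173121 ≡ 4916 (mod 5189)
433^128 ≡ 4916^2 = 24167056 ≡ 1883 (mod 5189)
433^256 ≡ 1883^2 = 3545689 ≡ 1602 (mod 5189)
433^512 ≡ 1602^2 = 2566404 ≡ 3038 (mod 5189)
433^983 = 433^512 · 433^256 · 433^128 · 433^64 · 433^16 · 433^4 · 433^2 · 433^1 ≡ 3038 · 1602 · 1883 · 4916 · 4542 · 2215 · 685 · 433 (mod 5189).
Accumulate the product:
3038 · 1602 = 4866876 ≡ 4783
4783 · 1883 = 9006389 ≡ 3474
3474 · 4916 = 17078184 ≡ 1185
1185 · 4542 = 5382270 ≡ 1277
1277 · 2215 = 2828555 ≡ 550
550 · 685 = 376750 ≡ 3142
3142 · 433 = 1360486 ≡ 968

968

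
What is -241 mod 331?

90

-241 = -1×331 + 90, so -241 ≡ 90 (mod 331).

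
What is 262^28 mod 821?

397

Compute successive squares:
28 in binary is 11100, i.e. 28 = 16 + 8 + 4.
262^1 ≡ 262 (mod 821)
262^2 ≡ 262^2 = 68644 ≡ 501 (mod 821)
262^4 ≡ 501^2 = 251001 ≡ 596 (mod 821)
262^8 ≡ 596^2 = 355216 ≡ 544 (mod 821)
262^16 ≡ 544^2 = 295936 ≡ 376 (mod 821)
262^28 = 262^16 × 262^8 × 262^4 ≡ 376 × 544 × 596 (mod 821).
Accumulate the product:
376 × 544 = 204544 ≡ 115
115 × 596 = 68540 ≡ 397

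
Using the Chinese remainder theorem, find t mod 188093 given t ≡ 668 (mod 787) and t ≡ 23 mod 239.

33722

787⁻¹ mod 239: 787×140 ≡ 1 (mod 239), so 787⁻¹ ≡ 140.
t = 668 + 787×((23 − 668)×140 mod 239) = 668 + 787×42 = 33722.
Check: 33722 mod 787 = 668, 33722 mod 239 = 23. ✓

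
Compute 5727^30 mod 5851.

2771

30 in binary is 11110, i.e. 30 = 16 + 8 + 4 + 2.
5727^1 ≡ 5727 (mod 5851)
5727^2 ≡ 5727^2 = 32798529 ≡ 3674 (mod 5851)
5727^4 ≡ 3674^2 = 13498276 ≡ 19 (mod 5851)
5727^8 ≡ 19^2 = 361 (mod 5851)
5727^16 ≡ 361^2 = 130321 ≡ 1599 (mod 5851)
5727^30 = 5727^16 · 5727^8 · 5727^4 · 5727^2 ≡ 1599 · 361 · 19 · 3674 (mod 5851).
Accumulate the product:
1599 · 361 = 577239 ≡ 3841
3841 · 19 = 72979 ≡ 2767
2767 · 3674 = 10165958 ≡ 2771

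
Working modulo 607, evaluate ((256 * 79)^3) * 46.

256 * 79 = 20224 ≡ 193 (mod 607)
(193)^3 ≡ 356 (mod 607)
356 * 46 = 16376 ≡ 594 (mod 607)

594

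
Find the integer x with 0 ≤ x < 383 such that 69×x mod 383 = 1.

272

383 = 5*69 + 38
69 = 1*38 + 31
38 = 1*31 + 7
31 = 4*7 + 3
7 = 2*3 + 1
3 = 3*1 + 0
gcd(69, 383) = 1, so the inverse exists.
Bézout: 1 = 20*383 − 111*69.
So 69⁻¹ ≡ −111 ≡ 272 (mod 383).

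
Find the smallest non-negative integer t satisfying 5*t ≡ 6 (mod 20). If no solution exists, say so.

no solution

gcd(5, 20) = 5, and 5 does not divide 6.
So the congruence has no solution.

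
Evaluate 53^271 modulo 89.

18

271 in binary is 100001111, i.e. 271 = 256 + 8 + 4 + 2 + 1.
53^1 ≡ 53 (mod 89)
53^2 ≡ 53^2 = 2809 ≡ 50 (mod 89)
53^4 ≡ 50^2 = 2500 ≡ 8 (mod 89)
53^8 ≡ 8^2 = 64 (mod 89)
53^16 ≡ 64^2 = 4096 ≡ 2 (mod 89)
53^32 ≡ 2^2 = 4 (mod 89)
53^64 ≡ 4^2 = 16 (mod 89)
53^128 ≡ 16^2 = 256 ≡ 78 (mod 89)
53^256 ≡ 78^2 = 6084 ≡ 32 (mod 89)
53^271 = 53^256 · 53^8 · 53^4 · 53^2 · 53^1 ≡ 32 · 64 · 8 · 50 · 53 (mod 89).
Accumulate the product:
32 · 64 = 2048 ≡ 1
1 · 8 = 8
8 · 50 = 400 ≡ 44
44 · 53 = 2332 ≡ 18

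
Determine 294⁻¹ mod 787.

174

787 = 2*294 + 199
294 = 1*199 + 95
199 = 2*95 + 9
95 = 10*9 + 5
9 = 1*5 + 4
5 = 1*4 + 1
4 = 4*1 + 0
gcd(294, 787) = 1, so the inverse exists.
Bézout: 1 = −65*787 + 174*294.
So 294⁻¹ ≡ 174 (mod 787).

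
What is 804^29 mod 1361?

Using repeated squaring:
804^1 ≡ 804 (mod 1361)
804^2 ≡ 804^2 = 646416 ≡ 1302 (mod 1361)
804^4 ≡ 1302^2 = 1695204 ≡ 759 (mod 1361)
804^8 ≡ 759^2 = 576081 ≡ 378 (mod 1361)
804^16 ≡ 378^2 = 142884 ≡ 1340 (mod 1361)
804^29 = 804^16 * 804^8 * 804^4 * 804^1 ≡ 1340 * 378 * 759 * 804 (mod 1361).
Accumulate the product:
1340 * 378 = 506520 ≡ 228
228 * 759 = 173052 ≡ 205
205 * 804 = 164820 ≡ 139

139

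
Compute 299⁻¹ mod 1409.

1409 = 4·299 + 213
299 = 1·213 + 86
213 = 2·86 + 41
86 = 2·41 + 4
41 = 10·4 + 1
4 = 4·1 + 0
gcd(299, 1409) = 1, so the inverse exists.
Back-substitute for 1:
1 = 1·41 − 10·4
  = −10·86 + 21·41
  = 21·213 − 52·86
  = −52·299 + 73·213
  = 73·1409 − 344·299
So 299⁻¹ ≡ −344 ≡ 1065 (mod 1409).

1065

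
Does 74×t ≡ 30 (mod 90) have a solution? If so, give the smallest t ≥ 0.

15

gcd(74, 90) = 2, and 2 | 30, so solutions exist.
Divide through by 2: 37×t ≡ 15 mod 45.
37⁻¹ ≡ 28 (mod 45).
t ≡ 28×15 ≡ 15 (mod 45).
The smallest non-negative solution is t = 15.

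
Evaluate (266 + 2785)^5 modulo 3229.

3097

266 + 2785 = 3051
(3051)^5 ≡ 3097 (mod 3229)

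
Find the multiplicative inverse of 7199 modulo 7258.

123

Run the extended Euclidean algorithm:
7258 = 1×7199 + 59
7199 = 122×59 + 1
59 = 59×1 + 0
gcd(7199, 7258) = 1, so the inverse exists.
Back-substitute for 1:
1 = 1×7199 − 122×59
  = −122×7258 + 123×7199
So 7199⁻¹ ≡ 123 (mod 7258).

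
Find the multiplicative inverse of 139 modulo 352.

195

Run the extended Euclidean algorithm:
352 = 2·139 + 74
139 = 1·74 + 65
74 = 1·65 + 9
65 = 7·9 + 2
9 = 4·2 + 1
2 = 2·1 + 0
gcd(139, 352) = 1, so the inverse exists.
Back-substitute for 1:
1 = 1·9 − 4·2
  = −4·65 + 29·9
  = 29·74 − 33·65
  = −33·139 + 62·74
  = 62·352 − 157·139
So 139⁻¹ ≡ −157 ≡ 195 (mod 352).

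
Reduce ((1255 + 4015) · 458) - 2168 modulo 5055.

1255 + 4015 = 5270 ≡ 215 (mod 5055)
215 · 458 = 98470 ≡ 2425 (mod 5055)
2425 - 2168 = 257

257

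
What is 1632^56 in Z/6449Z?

5646

Using repeated squaring:
56 in binary is 111000, i.e. 56 = 32 + 16 + 8.
1632^1 ≡ 1632 (mod 6449)
1632^2 ≡ 1632^2 = 2663424 ≡ 6436 (mod 6449)
1632^4 ≡ 6436^2 = 41422096 ≡ 169 (mod 6449)
1632^8 ≡ 169^2 = 28561 ≡ 2765 (mod 6449)
1632^16 ≡ 2765^2 = 7645225 ≡ 3160 (mod 6449)
1632^32 ≡ 3160^2 = 9985600 ≡ 2548 (mod 6449)
1632^56 = 1632^32 × 1632^16 × 1632^8 ≡ 2548 × 3160 × 2765 (mod 6449).
Accumulate the product:
2548 × 3160 = 8051680 ≡ 3328
3328 × 2765 = 9201920 ≡ 5646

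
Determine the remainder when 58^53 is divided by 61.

Compute successive squares:
53 in binary is 110101, i.e. 53 = 32 + 16 + 4 + 1.
58^1 ≡ 58 (mod 61)
58^2 ≡ 58^2 = 3364 ≡ 9 (mod 61)
58^4 ≡ 9^2 = 81 ≡ 20 (mod 61)
58^8 ≡ 20^2 = 400 ≡ 34 (mod 61)
58^16 ≡ 34^2 = 1156 ≡ 58 (mod 61)
58^32 ≡ 58^2 = 3364 ≡ 9 (mod 61)
58^53 = 58^32 × 58^16 × 58^4 × 58^1 ≡ 9 × 58 × 20 × 58 (mod 61).
Accumulate the product:
9 × 58 = 522 ≡ 34
34 × 20 = 680 ≡ 9
9 × 58 = 522 ≡ 34

34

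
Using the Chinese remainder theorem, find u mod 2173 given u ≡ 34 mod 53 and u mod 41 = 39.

53⁻¹ mod 41: 53×24 ≡ 1 (mod 41), so 53⁻¹ ≡ 24.
u = 34 + 53×((39 − 34)×24 mod 41) = 34 + 53×38 = 2048.
Check: 2048 mod 53 = 34, 2048 mod 41 = 39. ✓

2048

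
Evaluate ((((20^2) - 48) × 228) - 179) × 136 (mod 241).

(20)^2 ≡ 159 (mod 241)
159 - 48 = 111
111 × 228 = 25308 ≡ 3 (mod 241)
3 - 179 = -176 ≡ 65 (mod 241)
65 × 136 = 8840 ≡ 164 (mod 241)

164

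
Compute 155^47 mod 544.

Using repeated squaring:
155^1 ≡ 155 (mod 544)
155^2 ≡ 155^2 = 24025 ≡ 89 (mod 544)
155^4 ≡ 89^2 = 7921 ≡ 305 (mod 544)
155^8 ≡ 305^2 = 93025 ≡ 1 (mod 544)
155^16 ≡ 1^2 = 1 (mod 544)
155^32 ≡ 1^2 = 1 (mod 544)
155^47 = 155^32 × 155^8 × 155^4 × 155^2 × 155^1 ≡ 1 × 1 × 305 × 89 × 155 (mod 544).
Accumulate the product:
1 × 1 = 1
1 × 305 = 305
305 × 89 = 27145 ≡ 489
489 × 155 = 75795 ≡ 179

179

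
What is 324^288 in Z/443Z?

67

324^1 ≡ 324 (mod 443)
324^2 ≡ 324^2 = 104976 ≡ 428 (mod 443)
324^4 ≡ 428^2 = 183184 ≡ 225 (mod 443)
324^8 ≡ 225^2 = 50625 ≡ 123 (mod 443)
324^16 ≡ 123^2 = 15129 ≡ 67 (mod 443)
324^32 ≡ 67^2 = 4489 ≡ 59 (mod 443)
324^64 ≡ 59^2 = 3481 ≡ 380 (mod 443)
324^128 ≡ 380^2 = 144400 ≡ 425 (mod 443)
324^256 ≡ 425^2 = 180625 ≡ 324 (mod 443)
324^288 = 324^256 * 324^32 ≡ 324 * 59 (mod 443).
324 * 59 = 19116 ≡ 67 (mod 443).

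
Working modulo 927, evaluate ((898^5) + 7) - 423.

(898)^5 ≡ 580 (mod 927)
580 + 7 = 587
587 - 423 = 164

164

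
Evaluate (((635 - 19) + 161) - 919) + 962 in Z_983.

635 - 19 = 616
616 + 161 = 777
777 - 919 = -142 ≡ 841 (mod 983)
841 + 962 = 1803 ≡ 820 (mod 983)

820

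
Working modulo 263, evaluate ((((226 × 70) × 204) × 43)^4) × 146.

255

226 × 70 = 15820 ≡ 40 (mod 263)
40 × 204 = 8160 ≡ 7 (mod 263)
7 × 43 = 301 ≡ 38 (mod 263)
(38)^4 ≡ 72 (mod 263)
72 × 146 = 10512 ≡ 255 (mod 263)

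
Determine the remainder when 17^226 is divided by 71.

17^1 ≡ 17 (mod 71)
17^2 ≡ 17^2 = 289 ≡ 5 (mod 71)
17^4 ≡ 5^2 = 25 (mod 71)
17^8 ≡ 25^2 = 625 ≡ 57 (mod 71)
17^16 ≡ 57^2 = 3249 ≡ 54 (mod 71)
17^32 ≡ 54^2 = 2916 ≡ 5 (mod 71)
17^64 ≡ 5^2 = 25 (mod 71)
17^128 ≡ 25^2 = 625 ≡ 57 (mod 71)
17^226 = 17^128 × 17^64 × 17^32 × 17^2 ≡ 57 × 25 × 5 × 5 (mod 71).
Accumulate the product:
57 × 25 = 1425 ≡ 5
5 × 5 = 25
25 × 5 = 125 ≡ 54

54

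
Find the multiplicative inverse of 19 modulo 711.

By the extended Euclidean algorithm:
711 = 37·19 + 8
19 = 2·8 + 3
8 = 2·3 + 2
3 = 1·2 + 1
2 = 2·1 + 0
gcd(19, 711) = 1, so the inverse exists.
Back-substitute for 1:
1 = 1·3 − 1·2
  = −1·8 + 3·3
  = 3·19 − 7·8
  = −7·711 + 262·19
So 19⁻¹ ≡ 262 (mod 711).

262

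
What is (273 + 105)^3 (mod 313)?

273 + 105 = 378 ≡ 65 (mod 313)
(65)^3 ≡ 124 (mod 313)

124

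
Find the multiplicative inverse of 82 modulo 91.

10

91 = 1×82 + 9
82 = 9×9 + 1
9 = 9×1 + 0
gcd(82, 91) = 1, so the inverse exists.
Bézout: 1 = −9×91 + 10×82.
So 82⁻¹ ≡ 10 (mod 91).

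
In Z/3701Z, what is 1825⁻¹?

3701 = 2×1825 + 51
1825 = 35×51 + 40
51 = 1×40 + 11
40 = 3×11 + 7
11 = 1×7 + 4
7 = 1×4 + 3
4 = 1×3 + 1
3 = 3×1 + 0
gcd(1825, 3701) = 1, so the inverse exists.
Back-substitute for 1:
1 = 1×4 − 1×3
  = −1×7 + 2×4
  = 2×11 − 3×7
  = −3×40 + 11×11
  = 11×51 − 14×40
  = −14×1825 + 501×51
  = 501×3701 − 1016×1825
So 1825⁻¹ ≡ −1016 ≡ 2685 (mod 3701).

2685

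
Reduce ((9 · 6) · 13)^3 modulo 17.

6

9 · 6 = 54 ≡ 3 (mod 17)
3 · 13 = 39 ≡ 5 (mod 17)
(5)^3 ≡ 6 (mod 17)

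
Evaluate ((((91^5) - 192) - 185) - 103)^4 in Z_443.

167

(91)^5 ≡ 179 (mod 443)
179 - 192 = -13 ≡ 430 (mod 443)
430 - 185 = 245
245 - 103 = 142
(142)^4 ≡ 167 (mod 443)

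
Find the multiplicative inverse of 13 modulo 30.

30 = 2·13 + 4
13 = 3·4 + 1
4 = 4·1 + 0
gcd(13, 30) = 1, so the inverse exists.
Bézout: 1 = −3·30 + 7·13.
So 13⁻¹ ≡ 7 (mod 30).

7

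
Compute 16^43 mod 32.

43 in binary is 101011, i.e. 43 = 32 + 8 + 2 + 1.
16^1 ≡ 16 (mod 32)
16^2 ≡ 16^2 = 256 ≡ 0 (mod 32)
16^4 ≡ 0^2 = 0 (mod 32)
16^8 ≡ 0^2 = 0 (mod 32)
16^16 ≡ 0^2 = 0 (mod 32)
16^32 ≡ 0^2 = 0 (mod 32)
16^43 = 16^32 * 16^8 * 16^2 * 16^1 ≡ 0 * 0 * 0 * 16 (mod 32).
Accumulate the product:
0 * 0 = 0
0 * 0 = 0
0 * 16 = 0

0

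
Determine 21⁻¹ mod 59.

Apply the Euclidean algorithm and back-substitute:
59 = 2*21 + 17
21 = 1*17 + 4
17 = 4*4 + 1
4 = 4*1 + 0
gcd(21, 59) = 1, so the inverse exists.
Bézout: 1 = 5*59 − 14*21.
So 21⁻¹ ≡ −14 ≡ 45 (mod 59).

45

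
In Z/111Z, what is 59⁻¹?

32

Apply the Euclidean algorithm and back-substitute:
111 = 1×59 + 52
59 = 1×52 + 7
52 = 7×7 + 3
7 = 2×3 + 1
3 = 3×1 + 0
gcd(59, 111) = 1, so the inverse exists.
Back-substitute for 1:
1 = 1×7 − 2×3
  = −2×52 + 15×7
  = 15×59 − 17×52
  = −17×111 + 32×59
So 59⁻¹ ≡ 32 (mod 111).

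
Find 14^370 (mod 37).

Compute successive squares:
370 in binary is 101110010, i.e. 370 = 256 + 64 + 32 + 16 + 2.
14^1 ≡ 14 (mod 37)
14^2 ≡ 14^2 = 196 ≡ 11 (mod 37)
14^4 ≡ 11^2 = 121 ≡ 10 (mod 37)
14^8 ≡ 10^2 = 100 ≡ 26 (mod 37)
14^16 ≡ 26^2 = 676 ≡ 10 (mod 37)
14^32 ≡ 10^2 = 100 ≡ 26 (mod 37)
14^64 ≡ 26^2 = 676 ≡ 10 (mod 37)
14^128 ≡ 10^2 = 100 ≡ 26 (mod 37)
14^256 ≡ 26^2 = 676 ≡ 10 (mod 37)
14^370 = 14^256 × 14^64 × 14^32 × 14^16 × 14^2 ≡ 10 × 10 × 26 × 10 × 11 (mod 37).
Accumulate the product:
10 × 10 = 100 ≡ 26
26 × 26 = 676 ≡ 10
10 × 10 = 100 ≡ 26
26 × 11 = 286 ≡ 27

27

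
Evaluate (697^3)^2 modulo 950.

429

(697)^3 ≡ 373 (mod 950)
(373)^2 ≡ 429 (mod 950)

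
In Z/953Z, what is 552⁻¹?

385

953 = 1×552 + 401
552 = 1×401 + 151
401 = 2×151 + 99
151 = 1×99 + 52
99 = 1×52 + 47
52 = 1×47 + 5
47 = 9×5 + 2
5 = 2×2 + 1
2 = 2×1 + 0
gcd(552, 953) = 1, so the inverse exists.
Bézout: 1 = −223×953 + 385×552.
So 552⁻¹ ≡ 385 (mod 953).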